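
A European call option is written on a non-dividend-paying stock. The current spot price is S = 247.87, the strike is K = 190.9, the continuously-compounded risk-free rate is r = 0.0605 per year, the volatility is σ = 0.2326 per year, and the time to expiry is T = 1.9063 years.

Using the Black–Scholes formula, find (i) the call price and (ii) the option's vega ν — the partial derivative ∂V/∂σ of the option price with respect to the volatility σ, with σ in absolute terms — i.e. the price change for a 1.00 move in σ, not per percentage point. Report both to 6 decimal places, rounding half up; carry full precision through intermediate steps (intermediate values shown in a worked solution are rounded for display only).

σ√T = 0.2326·√1.9063 = 0.321148
d₁ = (ln(S/K) + (r+σ²/2)T) / (σ√T) = (ln(247.87/190.9) + (0.0605+0.2326²/2)·1.9063) / 0.321148 = (0.261155 + 0.166899) / 0.321148 = 1.332886
d₂ = d₁ − σ√T = 1.332886 − 0.321148 = 1.011738
e^{−rT} = e^{−0.0605·1.9063} = 0.891071
N(d₁) = 0.908715,  N(d₂) = 0.844168
Call price V = S·N(d₁) − K·e^{−rT}·N(d₂) = 225.243296 − 143.597648 = 81.645648
φ(d₁) = (1/√(2π))·e^{−d₁²/2} = 0.164108
ν = S·φ(d₁)·√T = 56.162823

price = 81.645648
ν = 56.162823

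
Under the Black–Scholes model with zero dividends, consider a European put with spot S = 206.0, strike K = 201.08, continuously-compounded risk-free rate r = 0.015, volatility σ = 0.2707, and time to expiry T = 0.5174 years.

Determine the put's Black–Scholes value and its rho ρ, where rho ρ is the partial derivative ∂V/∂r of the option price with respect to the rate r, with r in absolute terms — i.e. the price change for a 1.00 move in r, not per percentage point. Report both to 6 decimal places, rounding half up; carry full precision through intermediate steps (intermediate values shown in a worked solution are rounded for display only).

price = 12.698907
ρ = -48.874447

σ√T = 0.2707·√0.5174 = 0.194716
d₁ = (ln(S/K) + (r+σ²/2)T) / (σ√T) = (ln(206.0/201.08) + (0.015+0.2707²/2)·0.5174) / 0.194716 = (0.024173 + 0.026718) / 0.194716 = 0.261363
d₂ = d₁ − σ√T = 0.261363 − 0.194716 = 0.066647
e^{−rT} = e^{−0.015·0.5174} = 0.992269
N(−d₁) = 0.396906,  N(−d₂) = 0.473431
Put price V = K·e^{−rT}·N(−d₂) − S·N(−d₁) = 94.461629 − 81.762722 = 12.698907
ρ = −K·T·e^{−rT}·N(−d₂) = -48.874447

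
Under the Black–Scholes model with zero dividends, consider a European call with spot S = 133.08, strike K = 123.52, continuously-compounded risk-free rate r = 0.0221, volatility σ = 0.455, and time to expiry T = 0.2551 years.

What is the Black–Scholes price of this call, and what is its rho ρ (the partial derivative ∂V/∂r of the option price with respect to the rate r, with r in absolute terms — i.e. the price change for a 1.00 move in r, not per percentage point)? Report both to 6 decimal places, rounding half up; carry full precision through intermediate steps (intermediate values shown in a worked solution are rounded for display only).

σ√T = 0.455·√0.2551 = 0.229809
d₁ = (ln(S/K) + (r+σ²/2)T) / (σ√T) = (ln(133.08/123.52) + (0.0221+0.455²/2)·0.2551) / 0.229809 = (0.074547 + 0.032044) / 0.229809 = 0.463825
d₂ = d₁ − σ√T = 0.463825 − 0.229809 = 0.234016
e^{−rT} = e^{−0.0221·0.2551} = 0.994378
N(d₁) = 0.678614,  N(d₂) = 0.592514
Call price V = S·N(d₁) − K·e^{−rT}·N(d₂) = 90.309887 − 72.775869 = 17.534019
ρ = K·T·e^{−rT}·N(d₂) = 18.565124

price = 17.534019
ρ = 18.565124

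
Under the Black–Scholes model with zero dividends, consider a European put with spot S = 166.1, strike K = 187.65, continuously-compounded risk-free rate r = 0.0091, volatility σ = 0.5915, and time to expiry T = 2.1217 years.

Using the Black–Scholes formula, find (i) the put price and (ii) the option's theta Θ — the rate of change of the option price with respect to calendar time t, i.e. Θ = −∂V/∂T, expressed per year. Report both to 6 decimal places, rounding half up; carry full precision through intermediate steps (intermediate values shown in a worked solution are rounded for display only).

σ√T = 0.5915·√2.1217 = 0.861582
d₁ = (ln(S/K) + (r+σ²/2)T) / (σ√T) = (ln(166.1/187.65) + (0.0091+0.5915²/2)·2.1217) / 0.861582 = (-0.121989 + 0.390469) / 0.861582 = 0.311614
d₂ = d₁ − σ√T = 0.311614 − 0.861582 = -0.549968
e^{−rT} = e^{−0.0091·2.1217} = 0.980878
N(−d₁) = 0.377667,  N(−d₂) = 0.708829
Put price V = K·e^{−rT}·N(−d₂) − S·N(−d₁) = 130.468363 − 62.730491 = 67.737872
φ(d₁) = (1/√(2π))·e^{−d₁²/2} = 0.380036
Θ = −S·φ(d₁)·σ/(2√T) + r·K·e^{−rT}·N(−d₂) = −12.816716 + 1.187262 = -11.629454

price = 67.737872
Θ = -11.629454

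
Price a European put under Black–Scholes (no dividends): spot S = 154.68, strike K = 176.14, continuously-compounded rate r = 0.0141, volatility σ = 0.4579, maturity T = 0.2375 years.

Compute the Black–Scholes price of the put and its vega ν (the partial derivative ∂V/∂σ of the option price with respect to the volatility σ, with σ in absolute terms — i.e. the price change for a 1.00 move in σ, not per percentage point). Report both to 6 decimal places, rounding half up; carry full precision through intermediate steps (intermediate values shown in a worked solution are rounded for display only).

price = 27.389562
ν = 27.108043

σ√T = 0.4579·√0.2375 = 0.223153
d₁ = (ln(S/K) + (r+σ²/2)T) / (σ√T) = (ln(154.68/176.14) + (0.0141+0.4579²/2)·0.2375) / 0.223153 = (-0.129921 + 0.028247) / 0.223153 = -0.455622
d₂ = d₁ − σ√T = -0.455622 − 0.223153 = -0.678775
e^{−rT} = e^{−0.0141·0.2375} = 0.996657
N(−d₁) = 0.675669,  N(−d₂) = 0.751360
Put price V = K·e^{−rT}·N(−d₂) − S·N(−d₁) = 131.902048 − 104.512487 = 27.389562
φ(d₁) = (1/√(2π))·e^{−d₁²/2} = 0.359610
ν = S·φ(d₁)·√T = 27.108043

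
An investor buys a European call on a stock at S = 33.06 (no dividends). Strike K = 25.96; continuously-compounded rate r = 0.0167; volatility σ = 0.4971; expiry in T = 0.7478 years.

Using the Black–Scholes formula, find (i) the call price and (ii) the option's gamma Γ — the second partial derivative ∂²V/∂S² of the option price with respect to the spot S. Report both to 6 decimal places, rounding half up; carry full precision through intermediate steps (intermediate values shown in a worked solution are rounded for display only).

price = 9.536225
Γ = 0.020280

σ√T = 0.4971·√0.7478 = 0.429869
d₁ = (ln(S/K) + (r+σ²/2)T) / (σ√T) = (ln(33.06/25.96) + (0.0167+0.4971²/2)·0.7478) / 0.429869 = (0.241767 + 0.104882) / 0.429869 = 0.806406
d₂ = d₁ − σ√T = 0.806406 − 0.429869 = 0.376537
e^{−rT} = e^{−0.0167·0.7478} = 0.987589
N(d₁) = 0.789996,  N(d₂) = 0.646741
Call price V = S·N(d₁) − K·e^{−rT}·N(d₂) = 26.117256 − 16.581031 = 9.536225
φ(d₁) = (1/√(2π))·e^{−d₁²/2} = 0.288205
Γ = φ(d₁) / (S·σ·√T) = 0.020280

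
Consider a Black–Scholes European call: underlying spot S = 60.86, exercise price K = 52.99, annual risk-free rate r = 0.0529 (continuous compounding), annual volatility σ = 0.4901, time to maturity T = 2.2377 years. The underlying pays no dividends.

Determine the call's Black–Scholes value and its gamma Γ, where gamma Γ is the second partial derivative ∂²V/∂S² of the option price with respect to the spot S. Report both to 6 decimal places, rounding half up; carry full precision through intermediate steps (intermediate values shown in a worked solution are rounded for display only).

price = 23.221091
Γ = 0.006915

σ√T = 0.4901·√2.2377 = 0.733138
d₁ = (ln(S/K) + (r+σ²/2)T) / (σ√T) = (ln(60.86/52.99) + (0.0529+0.4901²/2)·2.2377) / 0.733138 = (0.138473 + 0.387120) / 0.733138 = 0.716909
d₂ = d₁ − σ√T = 0.716909 − 0.733138 = -0.016229
e^{−rT} = e^{−0.0529·2.2377} = 0.888363
N(d₁) = 0.763285,  N(d₂) = 0.493526
Call price V = S·N(d₁) − K·e^{−rT}·N(d₂) = 46.453510 − 23.232418 = 23.221091
φ(d₁) = (1/√(2π))·e^{−d₁²/2} = 0.308536
Γ = φ(d₁) / (S·σ·√T) = 0.006915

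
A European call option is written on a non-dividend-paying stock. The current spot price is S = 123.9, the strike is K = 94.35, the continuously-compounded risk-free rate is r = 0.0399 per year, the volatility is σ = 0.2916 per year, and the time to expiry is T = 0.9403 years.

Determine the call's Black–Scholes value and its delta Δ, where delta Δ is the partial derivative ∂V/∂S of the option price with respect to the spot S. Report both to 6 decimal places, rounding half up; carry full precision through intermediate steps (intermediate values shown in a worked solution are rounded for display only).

price = 35.084848
Δ = 0.892076

σ√T = 0.2916·√0.9403 = 0.282762
d₁ = (ln(S/K) + (r+σ²/2)T) / (σ√T) = (ln(123.9/94.35) + (0.0399+0.2916²/2)·0.9403) / 0.282762 = (0.272464 + 0.077495) / 0.282762 = 1.237645
d₂ = d₁ − σ√T = 1.237645 − 0.282762 = 0.954883
e^{−rT} = e^{−0.0399·0.9403} = 0.963177
N(d₁) = 0.892076,  N(d₂) = 0.830182
Call price V = S·N(d₁) − K·e^{−rT}·N(d₂) = 110.528224 − 75.443376 = 35.084848
Δ = N(d₁) = 0.892076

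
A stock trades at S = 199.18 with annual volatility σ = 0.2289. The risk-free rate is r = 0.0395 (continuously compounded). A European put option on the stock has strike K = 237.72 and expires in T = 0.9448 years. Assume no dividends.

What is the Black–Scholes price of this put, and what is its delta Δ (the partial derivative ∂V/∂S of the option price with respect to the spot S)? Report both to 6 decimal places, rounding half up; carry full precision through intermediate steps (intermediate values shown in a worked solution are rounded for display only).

σ√T = 0.2289·√0.9448 = 0.222493
d₁ = (ln(S/K) + (r+σ²/2)T) / (σ√T) = (ln(199.18/237.72) + (0.0395+0.2289²/2)·0.9448) / 0.222493 = (-0.176885 + 0.062071) / 0.222493 = -0.516033
d₂ = d₁ − σ√T = -0.516033 − 0.222493 = -0.738525
e^{−rT} = e^{−0.0395·0.9448} = 0.963368
N(−d₁) = 0.697084,  N(−d₂) = 0.769902
Put price V = K·e^{−rT}·N(−d₂) − S·N(−d₁) = 176.316788 − 138.845226 = 37.471562
Δ = −N(−d₁) = -0.697084

price = 37.471562
Δ = -0.697084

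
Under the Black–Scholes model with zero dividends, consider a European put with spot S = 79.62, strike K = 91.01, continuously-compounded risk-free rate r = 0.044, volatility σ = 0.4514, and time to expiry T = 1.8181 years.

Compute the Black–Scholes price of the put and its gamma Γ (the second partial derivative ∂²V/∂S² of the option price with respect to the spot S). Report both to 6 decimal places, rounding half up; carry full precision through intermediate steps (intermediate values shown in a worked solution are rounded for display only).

σ√T = 0.4514·√1.8181 = 0.608654
d₁ = (ln(S/K) + (r+σ²/2)T) / (σ√T) = (ln(79.62/91.01) + (0.044+0.4514²/2)·1.8181) / 0.608654 = (-0.133704 + 0.265226) / 0.608654 = 0.216087
d₂ = d₁ − σ√T = 0.216087 − 0.608654 = -0.392567
e^{−rT} = e^{−0.044·1.8181} = 0.923120
N(−d₁) = 0.414460,  N(−d₂) = 0.652680
Put price V = K·e^{−rT}·N(−d₂) − S·N(−d₁) = 54.833714 − 32.999306 = 21.834408
φ(d₁) = (1/√(2π))·e^{−d₁²/2} = 0.389736
Γ = φ(d₁) / (S·σ·√T) = 0.008042

price = 21.834408
Γ = 0.008042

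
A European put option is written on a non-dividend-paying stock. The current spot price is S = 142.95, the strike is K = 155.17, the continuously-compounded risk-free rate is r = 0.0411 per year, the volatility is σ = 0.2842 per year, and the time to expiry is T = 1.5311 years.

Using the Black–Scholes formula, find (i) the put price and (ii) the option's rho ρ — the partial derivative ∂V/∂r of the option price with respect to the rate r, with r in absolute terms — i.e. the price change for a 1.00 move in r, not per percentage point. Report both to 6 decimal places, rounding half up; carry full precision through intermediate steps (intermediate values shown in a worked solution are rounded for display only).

σ√T = 0.2842·√1.5311 = 0.351662
d₁ = (ln(S/K) + (r+σ²/2)T) / (σ√T) = (ln(142.95/155.17) + (0.0411+0.2842²/2)·1.5311) / 0.351662 = (-0.082026 + 0.124761) / 0.351662 = 0.121523
d₂ = d₁ − σ√T = 0.121523 − 0.351662 = -0.230139
e^{−rT} = e^{−0.0411·1.5311} = 0.939011
N(−d₁) = 0.451638,  N(−d₂) = 0.591008
Put price V = K·e^{−rT}·N(−d₂) − S·N(−d₁) = 86.113640 − 64.561713 = 21.551927
ρ = −K·T·e^{−rT}·N(−d₂) = -131.848595

price = 21.551927
ρ = -131.848595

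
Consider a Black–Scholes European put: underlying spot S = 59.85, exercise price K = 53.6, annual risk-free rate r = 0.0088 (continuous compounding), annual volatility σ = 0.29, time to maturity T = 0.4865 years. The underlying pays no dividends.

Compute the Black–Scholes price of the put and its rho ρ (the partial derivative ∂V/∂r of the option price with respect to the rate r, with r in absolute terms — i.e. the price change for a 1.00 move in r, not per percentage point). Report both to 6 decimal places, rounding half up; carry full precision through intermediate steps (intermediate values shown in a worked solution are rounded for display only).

σ√T = 0.29·√0.4865 = 0.202274
d₁ = (ln(S/K) + (r+σ²/2)T) / (σ√T) = (ln(59.85/53.6) + (0.0088+0.29²/2)·0.4865) / 0.202274 = (0.110292 + 0.024739) / 0.202274 = 0.667565
d₂ = d₁ − σ√T = 0.667565 − 0.202274 = 0.465292
e^{−rT} = e^{−0.0088·0.4865} = 0.995728
N(−d₁) = 0.252206,  N(−d₂) = 0.320861
Put price V = K·e^{−rT}·N(−d₂) − S·N(−d₁) = 17.124697 − 15.094504 = 2.030193
ρ = −K·T·e^{−rT}·N(−d₂) = -8.331165

price = 2.030193
ρ = -8.331165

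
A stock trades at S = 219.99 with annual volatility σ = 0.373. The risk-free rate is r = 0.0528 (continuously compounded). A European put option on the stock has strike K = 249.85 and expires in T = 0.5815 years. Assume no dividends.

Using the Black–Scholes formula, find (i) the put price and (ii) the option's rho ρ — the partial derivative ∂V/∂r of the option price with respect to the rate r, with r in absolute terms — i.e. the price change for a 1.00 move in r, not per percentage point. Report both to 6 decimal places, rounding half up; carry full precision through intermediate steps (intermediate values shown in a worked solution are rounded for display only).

price = 38.774058
ρ = -96.514146

σ√T = 0.373·√0.5815 = 0.284435
d₁ = (ln(S/K) + (r+σ²/2)T) / (σ√T) = (ln(219.99/249.85) + (0.0528+0.373²/2)·0.5815) / 0.284435 = (-0.127279 + 0.071155) / 0.284435 = -0.197316
d₂ = d₁ − σ√T = -0.197316 − 0.284435 = -0.481752
e^{−rT} = e^{−0.0528·0.5815} = 0.969763
N(−d₁) = 0.578210,  N(−d₂) = 0.685009
Put price V = K·e^{−rT}·N(−d₂) − S·N(−d₁) = 165.974456 − 127.200398 = 38.774058
ρ = −K·T·e^{−rT}·N(−d₂) = -96.514146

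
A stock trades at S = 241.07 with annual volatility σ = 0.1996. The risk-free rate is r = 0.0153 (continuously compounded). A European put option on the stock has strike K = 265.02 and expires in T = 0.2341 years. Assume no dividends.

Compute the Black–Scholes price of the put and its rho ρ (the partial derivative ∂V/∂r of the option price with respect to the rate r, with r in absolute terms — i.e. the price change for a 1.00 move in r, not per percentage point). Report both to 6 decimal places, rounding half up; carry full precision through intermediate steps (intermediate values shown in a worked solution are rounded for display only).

σ√T = 0.1996·√0.2341 = 0.096574
d₁ = (ln(S/K) + (r+σ²/2)T) / (σ√T) = (ln(241.07/265.02) + (0.0153+0.1996²/2)·0.2341) / 0.096574 = (-0.094718 + 0.008245) / 0.096574 = -0.895404
d₂ = d₁ − σ√T = -0.895404 − 0.096574 = -0.991978
e^{−rT} = e^{−0.0153·0.2341} = 0.996425
N(−d₁) = 0.814714,  N(−d₂) = 0.839396
Put price V = K·e^{−rT}·N(−d₂) − S·N(−d₁) = 221.661338 − 196.403189 = 25.258149
ρ = −K·T·e^{−rT}·N(−d₂) = -51.890919

price = 25.258149
ρ = -51.890919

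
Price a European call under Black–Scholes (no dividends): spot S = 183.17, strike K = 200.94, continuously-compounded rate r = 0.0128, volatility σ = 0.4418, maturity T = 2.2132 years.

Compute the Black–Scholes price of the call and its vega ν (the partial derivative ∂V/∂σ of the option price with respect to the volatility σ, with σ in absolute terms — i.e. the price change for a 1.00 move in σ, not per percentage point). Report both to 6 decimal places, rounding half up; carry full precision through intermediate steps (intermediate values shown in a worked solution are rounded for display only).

σ√T = 0.4418·√2.2132 = 0.657258
d₁ = (ln(S/K) + (r+σ²/2)T) / (σ√T) = (ln(183.17/200.94) + (0.0128+0.4418²/2)·2.2132) / 0.657258 = (-0.092592 + 0.244323) / 0.657258 = 0.230855
d₂ = d₁ − σ√T = 0.230855 − 0.657258 = -0.426403
e^{−rT} = e^{−0.0128·2.2132} = 0.972069
N(d₁) = 0.591286,  N(d₂) = 0.334907
Call price V = S·N(d₁) − K·e^{−rT}·N(d₂) = 108.305922 − 65.416550 = 42.889372
φ(d₁) = (1/√(2π))·e^{−d₁²/2} = 0.388452
ν = S·φ(d₁)·√T = 105.852732

price = 42.889372
ν = 105.852732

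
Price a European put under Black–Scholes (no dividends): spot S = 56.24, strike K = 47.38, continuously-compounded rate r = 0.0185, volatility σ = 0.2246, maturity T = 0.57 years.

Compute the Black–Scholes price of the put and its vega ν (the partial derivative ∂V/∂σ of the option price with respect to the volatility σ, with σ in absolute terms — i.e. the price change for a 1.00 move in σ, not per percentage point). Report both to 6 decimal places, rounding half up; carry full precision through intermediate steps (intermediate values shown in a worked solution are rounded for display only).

σ√T = 0.2246·√0.57 = 0.169569
d₁ = (ln(S/K) + (r+σ²/2)T) / (σ√T) = (ln(56.24/47.38) + (0.0185+0.2246²/2)·0.57) / 0.169569 = (0.171428 + 0.024922) / 0.169569 = 1.157933
d₂ = d₁ − σ√T = 1.157933 − 0.169569 = 0.988364
e^{−rT} = e^{−0.0185·0.57} = 0.989510
N(−d₁) = 0.123446,  N(−d₂) = 0.161487
Put price V = K·e^{−rT}·N(−d₂) − S·N(−d₁) = 7.571005 − 6.942582 = 0.628423
φ(d₁) = (1/√(2π))·e^{−d₁²/2} = 0.204060
ν = S·φ(d₁)·√T = 8.664424

price = 0.628423
ν = 8.664424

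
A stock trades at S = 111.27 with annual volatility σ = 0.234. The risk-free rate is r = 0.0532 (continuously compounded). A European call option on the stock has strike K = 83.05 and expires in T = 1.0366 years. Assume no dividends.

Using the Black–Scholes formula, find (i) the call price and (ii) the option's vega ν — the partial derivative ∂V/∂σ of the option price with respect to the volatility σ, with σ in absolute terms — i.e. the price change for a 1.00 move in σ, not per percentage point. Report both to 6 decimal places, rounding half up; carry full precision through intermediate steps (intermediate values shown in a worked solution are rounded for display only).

price = 33.388333
ν = 13.004822

σ√T = 0.234·√1.0366 = 0.238244
d₁ = (ln(S/K) + (r+σ²/2)T) / (σ√T) = (ln(111.27/83.05) + (0.0532+0.234²/2)·1.0366) / 0.238244 = (0.292517 + 0.083527) / 0.238244 = 1.578400
d₂ = d₁ − σ√T = 1.578400 − 0.238244 = 1.340157
e^{−rT} = e^{−0.0532·1.0366} = 0.946346
N(d₁) = 0.942763,  N(d₂) = 0.909903
Call price V = S·N(d₁) − K·e^{−rT}·N(d₂) = 104.901259 − 71.512927 = 33.388333
φ(d₁) = (1/√(2π))·e^{−d₁²/2} = 0.114794
ν = S·φ(d₁)·√T = 13.004822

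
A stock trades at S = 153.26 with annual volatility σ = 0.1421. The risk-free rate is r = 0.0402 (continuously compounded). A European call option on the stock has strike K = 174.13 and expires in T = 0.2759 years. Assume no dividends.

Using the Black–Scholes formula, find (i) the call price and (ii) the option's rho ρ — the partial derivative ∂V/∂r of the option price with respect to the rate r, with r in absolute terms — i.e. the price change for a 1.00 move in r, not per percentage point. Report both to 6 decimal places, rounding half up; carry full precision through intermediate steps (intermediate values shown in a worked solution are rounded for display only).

σ√T = 0.1421·√0.2759 = 0.074640
d₁ = (ln(S/K) + (r+σ²/2)T) / (σ√T) = (ln(153.26/174.13) + (0.0402+0.1421²/2)·0.2759) / 0.074640 = (-0.127666 + 0.013877) / 0.074640 = -1.524518
d₂ = d₁ − σ√T = -1.524518 − 0.074640 = -1.599158
e^{−rT} = e^{−0.0402·0.2759} = 0.988970
N(d₁) = 0.063690,  N(d₂) = 0.054893
Call price V = S·N(d₁) − K·e^{−rT}·N(d₂) = 9.761075 − 9.453046 = 0.308030
ρ = K·T·e^{−rT}·N(d₂) = 2.608095

price = 0.308030
ρ = 2.608095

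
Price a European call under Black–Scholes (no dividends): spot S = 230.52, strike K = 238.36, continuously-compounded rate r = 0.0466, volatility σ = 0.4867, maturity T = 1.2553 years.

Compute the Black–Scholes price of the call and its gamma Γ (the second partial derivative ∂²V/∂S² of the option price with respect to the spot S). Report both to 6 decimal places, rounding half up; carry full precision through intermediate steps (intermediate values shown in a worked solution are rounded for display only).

price = 51.822837
Γ = 0.003017

σ√T = 0.4867·√1.2553 = 0.545300
d₁ = (ln(S/K) + (r+σ²/2)T) / (σ√T) = (ln(230.52/238.36) + (0.0466+0.4867²/2)·1.2553) / 0.545300 = (-0.033445 + 0.207173) / 0.545300 = 0.318592
d₂ = d₁ − σ√T = 0.318592 − 0.545300 = -0.226707
e^{−rT} = e^{−0.0466·1.2553} = 0.943181
N(d₁) = 0.624982,  N(d₂) = 0.410326
Call price V = S·N(d₁) − K·e^{−rT}·N(d₂) = 144.070890 − 92.248053 = 51.822837
φ(d₁) = (1/√(2π))·e^{−d₁²/2} = 0.379201
Γ = φ(d₁) / (S·σ·√T) = 0.003017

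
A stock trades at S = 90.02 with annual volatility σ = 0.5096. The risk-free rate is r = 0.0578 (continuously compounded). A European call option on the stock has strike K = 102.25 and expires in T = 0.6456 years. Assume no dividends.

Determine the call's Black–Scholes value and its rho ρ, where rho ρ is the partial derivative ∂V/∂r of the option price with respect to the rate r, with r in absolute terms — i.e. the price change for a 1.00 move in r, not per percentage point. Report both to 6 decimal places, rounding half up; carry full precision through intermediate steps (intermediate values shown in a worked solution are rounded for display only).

price = 11.411617
ρ = 21.337534

σ√T = 0.5096·√0.6456 = 0.409460
d₁ = (ln(S/K) + (r+σ²/2)T) / (σ√T) = (ln(90.02/102.25) + (0.0578+0.5096²/2)·0.6456) / 0.409460 = (-0.127389 + 0.121144) / 0.409460 = -0.015251
d₂ = d₁ − σ√T = -0.015251 − 0.409460 = -0.424711
e^{−rT} = e^{−0.0578·0.6456} = 0.963372
N(d₁) = 0.493916,  N(d₂) = 0.335524
Call price V = S·N(d₁) − K·e^{−rT}·N(d₂) = 44.462320 − 33.050703 = 11.411617
ρ = K·T·e^{−rT}·N(d₂) = 21.337534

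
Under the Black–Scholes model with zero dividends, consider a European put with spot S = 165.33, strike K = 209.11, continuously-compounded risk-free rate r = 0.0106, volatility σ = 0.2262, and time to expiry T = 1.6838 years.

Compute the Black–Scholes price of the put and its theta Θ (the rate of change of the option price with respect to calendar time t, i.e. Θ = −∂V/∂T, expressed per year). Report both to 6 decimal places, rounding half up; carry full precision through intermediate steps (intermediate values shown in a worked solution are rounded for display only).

price = 47.260396
Θ = -3.053952

σ√T = 0.2262·√1.6838 = 0.293520
d₁ = (ln(S/K) + (r+σ²/2)T) / (σ√T) = (ln(165.33/209.11) + (0.0106+0.2262²/2)·1.6838) / 0.293520 = (-0.234917 + 0.060925) / 0.293520 = -0.592776
d₂ = d₁ − σ√T = -0.592776 − 0.293520 = -0.886296
e^{−rT} = e^{−0.0106·1.6838} = 0.982310
N(−d₁) = 0.723334,  N(−d₂) = 0.812271
Put price V = K·e^{−rT}·N(−d₂) − S·N(−d₁) = 166.849278 − 119.588882 = 47.260396
φ(d₁) = (1/√(2π))·e^{−d₁²/2} = 0.334663
Θ = −S·φ(d₁)·σ/(2√T) + r·K·e^{−rT}·N(−d₂) = −4.822555 + 1.768602 = -3.053952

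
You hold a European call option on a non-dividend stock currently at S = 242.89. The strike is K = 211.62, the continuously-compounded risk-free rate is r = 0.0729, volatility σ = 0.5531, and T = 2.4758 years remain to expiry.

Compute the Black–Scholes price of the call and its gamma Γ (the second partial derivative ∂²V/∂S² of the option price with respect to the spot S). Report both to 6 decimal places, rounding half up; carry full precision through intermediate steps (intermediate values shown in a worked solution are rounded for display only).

price = 108.045247
Γ = 0.001369

σ√T = 0.5531·√2.4758 = 0.870285
d₁ = (ln(S/K) + (r+σ²/2)T) / (σ√T) = (ln(242.89/211.62) + (0.0729+0.5531²/2)·2.4758) / 0.870285 = (0.137816 + 0.559184) / 0.870285 = 0.800887
d₂ = d₁ − σ√T = 0.800887 − 0.870285 = -0.069398
e^{−rT} = e^{−0.0729·2.4758} = 0.834865
N(d₁) = 0.788402,  N(d₂) = 0.472337
Call price V = S·N(d₁) − K·e^{−rT}·N(d₂) = 191.494857 − 83.449611 = 108.045247
φ(d₁) = (1/√(2π))·e^{−d₁²/2} = 0.289486
Γ = φ(d₁) / (S·σ·√T) = 0.001369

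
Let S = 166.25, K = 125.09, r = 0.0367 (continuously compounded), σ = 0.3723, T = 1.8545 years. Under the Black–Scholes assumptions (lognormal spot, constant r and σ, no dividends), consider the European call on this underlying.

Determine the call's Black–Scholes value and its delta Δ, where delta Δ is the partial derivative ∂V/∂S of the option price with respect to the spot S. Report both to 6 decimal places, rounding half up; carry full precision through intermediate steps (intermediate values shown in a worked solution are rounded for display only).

σ√T = 0.3723·√1.8545 = 0.506998
d₁ = (ln(S/K) + (r+σ²/2)T) / (σ√T) = (ln(166.25/125.09) + (0.0367+0.3723²/2)·1.8545) / 0.506998 = (0.284459 + 0.196584) / 0.506998 = 0.948806
d₂ = d₁ − σ√T = 0.948806 − 0.506998 = 0.441808
e^{−rT} = e^{−0.0367·1.8545} = 0.934204
N(d₁) = 0.828640,  N(d₂) = 0.670686
Call price V = S·N(d₁) − K·e^{−rT}·N(d₂) = 137.761458 − 78.376086 = 59.385371
Δ = N(d₁) = 0.828640

price = 59.385371
Δ = 0.828640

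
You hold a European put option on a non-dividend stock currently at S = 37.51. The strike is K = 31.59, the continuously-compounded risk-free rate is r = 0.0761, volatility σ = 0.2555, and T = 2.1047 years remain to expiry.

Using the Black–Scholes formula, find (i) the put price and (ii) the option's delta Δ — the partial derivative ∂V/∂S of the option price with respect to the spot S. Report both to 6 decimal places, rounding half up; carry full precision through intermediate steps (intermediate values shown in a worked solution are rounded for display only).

σ√T = 0.2555·√2.1047 = 0.370669
d₁ = (ln(S/K) + (r+σ²/2)T) / (σ√T) = (ln(37.51/31.59) + (0.0761+0.2555²/2)·2.1047) / 0.370669 = (0.171767 + 0.228865) / 0.370669 = 1.080836
d₂ = d₁ − σ√T = 1.080836 − 0.370669 = 0.710168
e^{−rT} = e^{−0.0761·2.1047} = 0.852001
N(−d₁) = 0.139885,  N(−d₂) = 0.238800
Put price V = K·e^{−rT}·N(−d₂) − S·N(−d₁) = 6.427236 − 5.247085 = 1.180151
Δ = −N(−d₁) = -0.139885

price = 1.180151
Δ = -0.139885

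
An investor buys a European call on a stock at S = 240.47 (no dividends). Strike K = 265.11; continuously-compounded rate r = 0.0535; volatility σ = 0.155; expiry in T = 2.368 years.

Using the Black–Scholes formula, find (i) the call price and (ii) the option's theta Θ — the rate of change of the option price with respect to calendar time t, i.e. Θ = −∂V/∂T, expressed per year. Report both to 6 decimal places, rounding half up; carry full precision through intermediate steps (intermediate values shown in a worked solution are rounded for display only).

price = 26.119862
Θ = -10.955050

σ√T = 0.155·√2.368 = 0.238519
d₁ = (ln(S/K) + (r+σ²/2)T) / (σ√T) = (ln(240.47/265.11) + (0.0535+0.155²/2)·2.368) / 0.238519 = (-0.097549 + 0.155134) / 0.238519 = 0.241424
d₂ = d₁ − σ√T = 0.241424 − 0.238519 = 0.002905
e^{−rT} = e^{−0.0535·2.368} = 0.881009
N(d₁) = 0.595387,  N(d₂) = 0.501159
Call price V = S·N(d₁) − K·e^{−rT}·N(d₂) = 143.172632 − 117.052770 = 26.119862
φ(d₁) = (1/√(2π))·e^{−d₁²/2} = 0.387484
Θ = −S·φ(d₁)·σ/(2√T) − r·K·e^{−rT}·N(d₂) = −4.692727 − 6.262323 = -10.955050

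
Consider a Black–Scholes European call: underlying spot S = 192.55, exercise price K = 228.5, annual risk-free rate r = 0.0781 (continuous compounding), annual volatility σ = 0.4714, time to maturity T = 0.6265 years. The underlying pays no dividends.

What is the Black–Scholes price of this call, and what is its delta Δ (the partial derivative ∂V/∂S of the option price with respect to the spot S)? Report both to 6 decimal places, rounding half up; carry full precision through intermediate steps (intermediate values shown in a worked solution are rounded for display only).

σ√T = 0.4714·√0.6265 = 0.373121
d₁ = (ln(S/K) + (r+σ²/2)T) / (σ√T) = (ln(192.55/228.5) + (0.0781+0.4714²/2)·0.6265) / 0.373121 = (-0.171180 + 0.118539) / 0.373121 = -0.141083
d₂ = d₁ − σ√T = -0.141083 − 0.373121 = -0.514204
e^{−rT} = e^{−0.0781·0.6265} = 0.952248
N(d₁) = 0.443902,  N(d₂) = 0.303555
Call price V = S·N(d₁) − K·e^{−rT}·N(d₂) = 85.473398 − 66.050072 = 19.423326
Δ = N(d₁) = 0.443902

price = 19.423326
Δ = 0.443902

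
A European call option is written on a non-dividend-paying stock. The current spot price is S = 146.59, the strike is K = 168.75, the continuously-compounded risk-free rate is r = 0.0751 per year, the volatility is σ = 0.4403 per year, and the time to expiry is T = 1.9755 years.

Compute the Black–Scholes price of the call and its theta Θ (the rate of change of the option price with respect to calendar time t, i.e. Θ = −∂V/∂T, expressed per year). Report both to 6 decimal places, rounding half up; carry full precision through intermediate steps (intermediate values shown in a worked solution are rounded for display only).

price = 36.043399
Θ = -12.884496

σ√T = 0.4403·√1.9755 = 0.618853
d₁ = (ln(S/K) + (r+σ²/2)T) / (σ√T) = (ln(146.59/168.75) + (0.0751+0.4403²/2)·1.9755) / 0.618853 = (-0.140779 + 0.339849) / 0.618853 = 0.321677
d₂ = d₁ − σ√T = 0.321677 − 0.618853 = -0.297176
e^{−rT} = e^{−0.0751·1.9755} = 0.862121
N(d₁) = 0.626151,  N(d₂) = 0.383166
Call price V = S·N(d₁) − K·e^{−rT}·N(d₂) = 91.787511 − 55.744112 = 36.043399
φ(d₁) = (1/√(2π))·e^{−d₁²/2} = 0.378827
Θ = −S·φ(d₁)·σ/(2√T) − r·K·e^{−rT}·N(d₂) = −8.698113 − 4.186383 = -12.884496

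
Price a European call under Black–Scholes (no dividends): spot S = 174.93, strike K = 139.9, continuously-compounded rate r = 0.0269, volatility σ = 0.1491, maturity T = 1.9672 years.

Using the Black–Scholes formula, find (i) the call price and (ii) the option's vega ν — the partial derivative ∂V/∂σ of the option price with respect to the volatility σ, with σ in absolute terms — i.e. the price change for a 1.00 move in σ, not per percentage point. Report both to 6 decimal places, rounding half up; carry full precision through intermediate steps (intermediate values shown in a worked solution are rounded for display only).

σ√T = 0.1491·√1.9672 = 0.209123
d₁ = (ln(S/K) + (r+σ²/2)T) / (σ√T) = (ln(174.93/139.9) + (0.0269+0.1491²/2)·1.9672) / 0.209123 = (0.223458 + 0.074784) / 0.209123 = 1.426155
d₂ = d₁ − σ√T = 1.426155 − 0.209123 = 1.217032
e^{−rT} = e^{−0.0269·1.9672} = 0.948458
N(d₁) = 0.923088,  N(d₂) = 0.888204
Call price V = S·N(d₁) − K·e^{−rT}·N(d₂) = 161.475823 − 117.855155 = 43.620667
φ(d₁) = (1/√(2π))·e^{−d₁²/2} = 0.144295
ν = S·φ(d₁)·√T = 35.402898

price = 43.620667
ν = 35.402898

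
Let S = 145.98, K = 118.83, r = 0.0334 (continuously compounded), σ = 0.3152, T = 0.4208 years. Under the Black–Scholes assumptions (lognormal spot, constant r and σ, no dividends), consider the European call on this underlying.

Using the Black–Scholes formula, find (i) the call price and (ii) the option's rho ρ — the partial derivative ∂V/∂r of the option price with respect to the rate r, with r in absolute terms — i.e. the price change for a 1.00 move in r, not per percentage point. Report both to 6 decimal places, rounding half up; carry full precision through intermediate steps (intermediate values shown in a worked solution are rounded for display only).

σ√T = 0.3152·√0.4208 = 0.204467
d₁ = (ln(S/K) + (r+σ²/2)T) / (σ√T) = (ln(145.98/118.83) + (0.0334+0.3152²/2)·0.4208) / 0.204467 = (0.205776 + 0.034958) / 0.204467 = 1.177371
d₂ = d₁ − σ√T = 1.177371 − 0.204467 = 0.972903
e^{−rT} = e^{−0.0334·0.4208} = 0.986044
N(d₁) = 0.880476,  N(d₂) = 0.834699
Call price V = S·N(d₁) − K·e^{−rT}·N(d₂) = 128.531914 − 97.803018 = 30.728897
ρ = K·T·e^{−rT}·N(d₂) = 41.155510

price = 30.728897
ρ = 41.155510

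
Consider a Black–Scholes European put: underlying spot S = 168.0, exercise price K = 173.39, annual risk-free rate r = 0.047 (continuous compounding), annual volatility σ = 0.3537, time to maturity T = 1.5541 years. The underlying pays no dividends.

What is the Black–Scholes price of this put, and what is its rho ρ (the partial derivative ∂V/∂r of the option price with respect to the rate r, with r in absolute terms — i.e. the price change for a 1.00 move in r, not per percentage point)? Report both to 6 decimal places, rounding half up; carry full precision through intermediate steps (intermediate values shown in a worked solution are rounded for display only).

σ√T = 0.3537·√1.5541 = 0.440935
d₁ = (ln(S/K) + (r+σ²/2)T) / (σ√T) = (ln(168.0/173.39) + (0.047+0.3537²/2)·1.5541) / 0.440935 = (-0.031579 + 0.170255) / 0.440935 = 0.314502
d₂ = d₁ − σ√T = 0.314502 − 0.440935 = -0.126433
e^{−rT} = e^{−0.047·1.5541} = 0.929561
N(−d₁) = 0.376570,  N(−d₂) = 0.550305
Put price V = K·e^{−rT}·N(−d₂) − S·N(−d₁) = 88.696330 − 63.263717 = 25.432613
ρ = −K·T·e^{−rT}·N(−d₂) = -137.842966

price = 25.432613
ρ = -137.842966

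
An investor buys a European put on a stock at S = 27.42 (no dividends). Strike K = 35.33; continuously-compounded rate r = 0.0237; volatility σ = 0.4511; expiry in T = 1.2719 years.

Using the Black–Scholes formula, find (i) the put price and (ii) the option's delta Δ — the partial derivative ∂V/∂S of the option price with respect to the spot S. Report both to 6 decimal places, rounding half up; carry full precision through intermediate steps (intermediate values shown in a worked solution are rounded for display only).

price = 10.196828
Δ = -0.573222

σ√T = 0.4511·√1.2719 = 0.508744
d₁ = (ln(S/K) + (r+σ²/2)T) / (σ√T) = (ln(27.42/35.33) + (0.0237+0.4511²/2)·1.2719) / 0.508744 = (-0.253460 + 0.159554) / 0.508744 = -0.184583
d₂ = d₁ − σ√T = -0.184583 − 0.508744 = -0.693327
e^{−rT} = e^{−0.0237·1.2719} = 0.970306
N(−d₁) = 0.573222,  N(−d₂) = 0.755948
Put price V = K·e^{−rT}·N(−d₂) − S·N(−d₁) = 25.914574 − 15.717746 = 10.196828
Δ = −N(−d₁) = -0.573222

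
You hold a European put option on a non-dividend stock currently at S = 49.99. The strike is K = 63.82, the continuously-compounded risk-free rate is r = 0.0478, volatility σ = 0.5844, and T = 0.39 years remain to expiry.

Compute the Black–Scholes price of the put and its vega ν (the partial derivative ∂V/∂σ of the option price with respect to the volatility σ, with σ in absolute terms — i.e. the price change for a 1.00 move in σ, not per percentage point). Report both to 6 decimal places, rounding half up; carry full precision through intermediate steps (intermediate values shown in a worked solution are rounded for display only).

price = 15.965370
ν = 11.326803

σ√T = 0.5844·√0.39 = 0.364958
d₁ = (ln(S/K) + (r+σ²/2)T) / (σ√T) = (ln(49.99/63.82) + (0.0478+0.5844²/2)·0.39) / 0.364958 = (-0.244244 + 0.085239) / 0.364958 = -0.435679
d₂ = d₁ − σ√T = -0.435679 − 0.364958 = -0.800637
e^{−rT} = e^{−0.0478·0.39} = 0.981531
N(−d₁) = 0.668465,  N(−d₂) = 0.788329
Put price V = K·e^{−rT}·N(−d₂) − S·N(−d₁) = 49.381953 − 33.416583 = 15.965370
φ(d₁) = (1/√(2π))·e^{−d₁²/2} = 0.362821
ν = S·φ(d₁)·√T = 11.326803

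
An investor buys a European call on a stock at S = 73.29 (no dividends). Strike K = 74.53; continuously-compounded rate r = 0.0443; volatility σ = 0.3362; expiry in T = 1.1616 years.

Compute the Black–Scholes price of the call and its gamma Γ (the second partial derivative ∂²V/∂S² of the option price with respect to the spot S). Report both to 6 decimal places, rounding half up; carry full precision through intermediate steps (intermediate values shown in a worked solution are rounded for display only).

price = 11.653244
Γ = 0.014457

σ√T = 0.3362·√1.1616 = 0.362348
d₁ = (ln(S/K) + (r+σ²/2)T) / (σ√T) = (ln(73.29/74.53) + (0.0443+0.3362²/2)·1.1616) / 0.362348 = (-0.016778 + 0.117107) / 0.362348 = 0.276887
d₂ = d₁ − σ√T = 0.276887 − 0.362348 = -0.085461
e^{−rT} = e^{−0.0443·1.1616} = 0.949843
N(d₁) = 0.609066,  N(d₂) = 0.465947
Call price V = S·N(d₁) − K·e^{−rT}·N(d₂) = 44.638482 − 32.985238 = 11.653244
φ(d₁) = (1/√(2π))·e^{−d₁²/2} = 0.383939
Γ = φ(d₁) / (S·σ·√T) = 0.014457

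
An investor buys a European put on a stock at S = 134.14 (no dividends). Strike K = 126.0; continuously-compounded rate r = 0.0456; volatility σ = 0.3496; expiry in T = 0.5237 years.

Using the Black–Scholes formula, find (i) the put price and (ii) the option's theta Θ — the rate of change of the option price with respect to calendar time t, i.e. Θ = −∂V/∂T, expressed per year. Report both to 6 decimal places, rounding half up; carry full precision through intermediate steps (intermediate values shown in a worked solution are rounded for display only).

price = 8.131186
Θ = -9.256748

σ√T = 0.3496·√0.5237 = 0.252995
d₁ = (ln(S/K) + (r+σ²/2)T) / (σ√T) = (ln(134.14/126.0) + (0.0456+0.3496²/2)·0.5237) / 0.252995 = (0.062602 + 0.055884) / 0.252995 = 0.468333
d₂ = d₁ − σ√T = 0.468333 − 0.252995 = 0.215338
e^{−rT} = e^{−0.0456·0.5237} = 0.976402
N(−d₁) = 0.319773,  N(−d₂) = 0.414752
Put price V = K·e^{−rT}·N(−d₂) − S·N(−d₁) = 51.025554 − 42.894368 = 8.131186
φ(d₁) = (1/√(2π))·e^{−d₁²/2} = 0.357505
Θ = −S·φ(d₁)·σ/(2√T) + r·K·e^{−rT}·N(−d₂) = −11.583513 + 2.326765 = -9.256748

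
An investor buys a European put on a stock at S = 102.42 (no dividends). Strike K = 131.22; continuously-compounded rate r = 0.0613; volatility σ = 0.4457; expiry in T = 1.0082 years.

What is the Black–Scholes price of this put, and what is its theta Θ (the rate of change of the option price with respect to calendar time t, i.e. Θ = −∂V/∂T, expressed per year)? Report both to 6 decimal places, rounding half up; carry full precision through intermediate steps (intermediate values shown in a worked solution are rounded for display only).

σ√T = 0.4457·√1.0082 = 0.447524
d₁ = (ln(S/K) + (r+σ²/2)T) / (σ√T) = (ln(102.42/131.22) + (0.0613+0.4457²/2)·1.0082) / 0.447524 = (-0.247793 + 0.161941) / 0.447524 = -0.191838
d₂ = d₁ − σ√T = -0.191838 − 0.447524 = -0.639361
e^{−rT} = e^{−0.0613·1.0082} = 0.940068
N(−d₁) = 0.576065,  N(−d₂) = 0.738706
Put price V = K·e^{−rT}·N(−d₂) − S·N(−d₁) = 91.123659 − 59.000614 = 32.123045
φ(d₁) = (1/√(2π))·e^{−d₁²/2} = 0.391669
Θ = −S·φ(d₁)·σ/(2√T) + r·K·e^{−rT}·N(−d₂) = −8.903130 + 5.585880 = -3.317250

price = 32.123045
Θ = -3.317250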